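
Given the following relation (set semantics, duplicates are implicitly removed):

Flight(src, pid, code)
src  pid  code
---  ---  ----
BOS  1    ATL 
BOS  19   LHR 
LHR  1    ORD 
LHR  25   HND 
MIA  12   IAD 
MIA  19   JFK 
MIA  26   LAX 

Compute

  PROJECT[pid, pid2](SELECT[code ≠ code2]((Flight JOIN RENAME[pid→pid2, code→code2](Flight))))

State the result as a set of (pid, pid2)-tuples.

{(1, 19), (1, 25), (12, 19), (12, 26), (19, 1), (19, 12), (19, 26), (25, 1), (26, 12), (26, 19)}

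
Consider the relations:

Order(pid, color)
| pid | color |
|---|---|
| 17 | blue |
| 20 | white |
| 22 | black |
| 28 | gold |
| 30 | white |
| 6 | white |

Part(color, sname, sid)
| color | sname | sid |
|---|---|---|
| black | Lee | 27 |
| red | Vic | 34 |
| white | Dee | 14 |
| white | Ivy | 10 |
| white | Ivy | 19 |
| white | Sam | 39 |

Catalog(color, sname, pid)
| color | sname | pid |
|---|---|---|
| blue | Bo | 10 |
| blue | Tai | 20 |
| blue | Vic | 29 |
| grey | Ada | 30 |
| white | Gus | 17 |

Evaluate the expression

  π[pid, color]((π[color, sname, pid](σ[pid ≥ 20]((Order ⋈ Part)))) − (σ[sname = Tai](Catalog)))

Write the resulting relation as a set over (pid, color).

{(20, white), (22, black), (30, white)}

Order ⋈ Part (natural join on color): {(20, white, Dee, 14), (20, white, Ivy, 10), (20, white, Ivy, 19), (20, white, Sam, 39), (22, black, Lee, 27), (30, white, Dee, 14), (30, white, Ivy, 10), (30, white, Ivy, 19), (30, white, Sam, 39), (6, white, Dee, 14), (6, white, Ivy, 10), (6, white, Ivy, 19), (6, white, Sam, 39)}
Apply σ_{pid ≥ 20}; surviving tuples: {(20, white, Dee, 14), (20, white, Ivy, 10), (20, white, Ivy, 19), (20, white, Sam, 39), (22, black, Lee, 27), (30, white, Dee, 14), (30, white, Ivy, 10), (30, white, Ivy, 19), (30, white, Sam, 39)}
Projecting to color, sname, pid (2 duplicate(s) eliminated): {(black, Lee, 22), (white, Dee, 20), (white, Dee, 30), (white, Ivy, 20), (white, Ivy, 30), (white, Sam, 20), (white, Sam, 30)}
Apply σ_{sname = Tai}; surviving tuples: {(blue, Tai, 20)}
Difference: {(black, Lee, 22), (white, Dee, 20), (white, Dee, 30), (white, Ivy, 20), (white, Ivy, 30), (white, Sam, 20), (white, Sam, 30)} with {(blue, Tai, 20)} → {(black, Lee, 22), (white, Dee, 20), (white, Dee, 30), (white, Ivy, 20), (white, Ivy, 30), (white, Sam, 20), (white, Sam, 30)}
Projecting to pid, color (4 duplicate(s) eliminated): {(20, white), (22, black), (30, white)}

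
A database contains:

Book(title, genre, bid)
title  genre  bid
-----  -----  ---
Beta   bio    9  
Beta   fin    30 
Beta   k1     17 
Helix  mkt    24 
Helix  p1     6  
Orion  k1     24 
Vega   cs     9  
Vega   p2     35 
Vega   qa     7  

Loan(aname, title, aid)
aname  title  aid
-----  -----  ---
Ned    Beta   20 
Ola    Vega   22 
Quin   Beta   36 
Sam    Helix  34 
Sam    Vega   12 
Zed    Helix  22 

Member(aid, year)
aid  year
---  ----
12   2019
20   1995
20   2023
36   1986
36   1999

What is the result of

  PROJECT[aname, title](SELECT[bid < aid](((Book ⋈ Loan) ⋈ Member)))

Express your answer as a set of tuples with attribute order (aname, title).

Book ⋈ Loan (natural join on title): {(Beta, bio, 9, Ned, 20), (Beta, bio, 9, Quin, 36), (Beta, fin, 30, Ned, 20), (Beta, fin, 30, Quin, 36), (Beta, k1, 17, Ned, 20), (Beta, k1, 17, Quin, 36), (Helix, mkt, 24, Sam, 34), (Helix, mkt, 24, Zed, 22), (Helix, p1, 6, Sam, 34), (Helix, p1, 6, Zed, 22), (Vega, cs, 9, Ola, 22), (Vega, cs, 9, Sam, 12), (Vega, p2, 35, Ola, 22), (Vega, p2, 35, Sam, 12), (Vega, qa, 7, Ola, 22), (Vega, qa, 7, Sam, 12)}
(Book ⋈ Loan) ⋈ Member (natural join on aid): {(Beta, bio, 9, Ned, 20, 1995), (Beta, bio, 9, Ned, 20, 2023), (Beta, bio, 9, Quin, 36, 1986), (Beta, bio, 9, Quin, 36, 1999), (Beta, fin, 30, Ned, 20, 1995), (Beta, fin, 30, Ned, 20, 2023), (Beta, fin, 30, Quin, 36, 1986), (Beta, fin, 30, Quin, 36, 1999), (Beta, k1, 17, Ned, 20, 1995), (Beta, k1, 17, Ned, 20, 2023), (Beta, k1, 17, Quin, 36, 1986), (Beta, k1, 17, Quin, 36, 1999), (Vega, cs, 9, Sam, 12, 2019), (Vega, p2, 35, Sam, 12, 2019), (Vega, qa, 7, Sam, 12, 2019)}
Apply σ_{bid < aid}; surviving tuples: {(Beta, bio, 9, Ned, 20, 1995), (Beta, bio, 9, Ned, 20, 2023), (Beta, bio, 9, Quin, 36, 1986), (Beta, bio, 9, Quin, 36, 1999), (Beta, fin, 30, Quin, 36, 1986), (Beta, fin, 30, Quin, 36, 1999), (Beta, k1, 17, Ned, 20, 1995), (Beta, k1, 17, Ned, 20, 2023), (Beta, k1, 17, Quin, 36, 1986), (Beta, k1, 17, Quin, 36, 1999), (Vega, cs, 9, Sam, 12, 2019), (Vega, qa, 7, Sam, 12, 2019)}
π_{aname, title} gives {(Ned, Beta), (Quin, Beta), (Sam, Vega)} (9 duplicate(s) eliminated).

{(Ned, Beta), (Quin, Beta), (Sam, Vega)}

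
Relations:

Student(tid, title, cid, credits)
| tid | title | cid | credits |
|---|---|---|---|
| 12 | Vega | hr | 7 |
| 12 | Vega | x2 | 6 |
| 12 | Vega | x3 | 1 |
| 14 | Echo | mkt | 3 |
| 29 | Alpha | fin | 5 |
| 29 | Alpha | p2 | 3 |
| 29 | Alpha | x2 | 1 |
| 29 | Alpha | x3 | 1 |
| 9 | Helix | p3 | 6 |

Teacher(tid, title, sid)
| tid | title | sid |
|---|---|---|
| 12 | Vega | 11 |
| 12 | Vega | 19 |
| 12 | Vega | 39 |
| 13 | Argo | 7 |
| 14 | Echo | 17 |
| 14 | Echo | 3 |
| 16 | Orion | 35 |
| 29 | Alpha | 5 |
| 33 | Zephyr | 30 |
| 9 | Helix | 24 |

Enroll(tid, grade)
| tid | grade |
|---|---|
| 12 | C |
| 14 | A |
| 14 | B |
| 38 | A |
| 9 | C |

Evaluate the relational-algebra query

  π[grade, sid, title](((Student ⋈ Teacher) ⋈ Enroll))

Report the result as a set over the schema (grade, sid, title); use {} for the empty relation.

{(A, 17, Echo), (A, 3, Echo), (B, 17, Echo), (B, 3, Echo), (C, 11, Vega), (C, 19, Vega), (C, 24, Helix), (C, 39, Vega)}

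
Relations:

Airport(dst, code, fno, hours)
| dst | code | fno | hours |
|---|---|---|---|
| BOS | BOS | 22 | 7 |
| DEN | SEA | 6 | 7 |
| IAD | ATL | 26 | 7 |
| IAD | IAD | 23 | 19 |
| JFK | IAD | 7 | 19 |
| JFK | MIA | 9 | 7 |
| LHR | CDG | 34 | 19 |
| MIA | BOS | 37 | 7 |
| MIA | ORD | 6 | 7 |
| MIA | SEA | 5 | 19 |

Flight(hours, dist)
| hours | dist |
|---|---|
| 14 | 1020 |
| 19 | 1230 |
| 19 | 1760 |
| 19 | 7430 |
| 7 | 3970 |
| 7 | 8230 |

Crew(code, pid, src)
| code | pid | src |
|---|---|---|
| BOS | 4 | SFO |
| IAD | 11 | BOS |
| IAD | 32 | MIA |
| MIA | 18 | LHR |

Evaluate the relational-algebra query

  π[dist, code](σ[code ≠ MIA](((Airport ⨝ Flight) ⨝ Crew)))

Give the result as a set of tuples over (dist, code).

{(1230, IAD), (1760, IAD), (3970, BOS), (7430, IAD), (8230, BOS)}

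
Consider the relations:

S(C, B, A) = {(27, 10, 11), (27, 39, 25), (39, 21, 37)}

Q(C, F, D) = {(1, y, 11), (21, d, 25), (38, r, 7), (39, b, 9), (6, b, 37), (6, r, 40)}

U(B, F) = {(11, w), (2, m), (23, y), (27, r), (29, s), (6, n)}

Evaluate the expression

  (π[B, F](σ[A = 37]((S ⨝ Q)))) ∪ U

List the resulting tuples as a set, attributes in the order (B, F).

{(11, w), (2, m), (21, b), (23, y), (27, r), (29, s), (6, n)}

S ⋈ Q (natural join on C): {(39, 21, 37, b, 9)}
σ[A = 37]: keep tuples satisfying A = 37 → {(39, 21, 37, b, 9)}
Projecting to B, F: {(21, b)}
Taking the union: {(11, w), (2, m), (21, b), (23, y), (27, r), (29, s), (6, n)}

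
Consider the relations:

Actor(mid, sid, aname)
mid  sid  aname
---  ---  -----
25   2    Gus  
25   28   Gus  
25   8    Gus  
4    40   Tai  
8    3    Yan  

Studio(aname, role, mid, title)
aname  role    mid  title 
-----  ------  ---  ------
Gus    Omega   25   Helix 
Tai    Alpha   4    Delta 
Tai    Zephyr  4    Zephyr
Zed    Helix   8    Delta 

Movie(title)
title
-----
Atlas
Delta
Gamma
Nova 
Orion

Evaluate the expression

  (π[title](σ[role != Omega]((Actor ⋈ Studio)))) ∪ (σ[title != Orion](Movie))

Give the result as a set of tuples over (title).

Actor ⋈ Studio (natural join on mid, aname): {(25, 2, Gus, Omega, Helix), (25, 28, Gus, Omega, Helix), (25, 8, Gus, Omega, Helix), (4, 40, Tai, Alpha, Delta), (4, 40, Tai, Zephyr, Zephyr)}
Selection role != Omega: {(4, 40, Tai, Alpha, Delta), (4, 40, Tai, Zephyr, Zephyr)}
π_{title} gives {Delta, Zephyr}.
Selection title != Orion: {Atlas, Delta, Gamma, Nova}
Set union of the two operands is {Atlas, Delta, Gamma, Nova, Zephyr}.

{Atlas, Delta, Gamma, Nova, Zephyr}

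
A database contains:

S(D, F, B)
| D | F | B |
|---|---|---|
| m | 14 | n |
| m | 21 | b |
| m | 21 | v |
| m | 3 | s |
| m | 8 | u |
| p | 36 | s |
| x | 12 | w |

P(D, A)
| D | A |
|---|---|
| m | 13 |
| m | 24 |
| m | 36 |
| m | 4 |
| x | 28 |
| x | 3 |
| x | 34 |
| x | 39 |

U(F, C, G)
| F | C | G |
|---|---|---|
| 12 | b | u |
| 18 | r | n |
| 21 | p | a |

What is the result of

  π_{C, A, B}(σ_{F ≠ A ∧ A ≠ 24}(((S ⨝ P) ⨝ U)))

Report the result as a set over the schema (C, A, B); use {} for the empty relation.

{(b, 28, w), (b, 3, w), (b, 34, w), (b, 39, w), (p, 13, b), (p, 13, v), (p, 36, b), (p, 36, v), (p, 4, b), (p, 4, v)}

S ⋈ P (natural join on D): {(m, 14, n, 13), (m, 14, n, 24), (m, 14, n, 36), (m, 14, n, 4), (m, 21, b, 13), (m, 21, b, 24), (m, 21, b, 36), (m, 21, b, 4), (m, 21, v, 13), (m, 21, v, 24), (m, 21, v, 36), (m, 21, v, 4), (m, 3, s, 13), (m, 3, s, 24), (m, 3, s, 36), (m, 3, s, 4), (m, 8, u, 13), (m, 8, u, 24), (m, 8, u, 36), (m, 8, u, 4), (x, 12, w, 28), (x, 12, w, 3), (x, 12, w, 34), (x, 12, w, 39)}
(S ⨝ P) ⋈ U (natural join on F): {(m, 21, b, 13, p, a), (m, 21, b, 24, p, a), (m, 21, b, 36, p, a), (m, 21, b, 4, p, a), (m, 21, v, 13, p, a), (m, 21, v, 24, p, a), (m, 21, v, 36, p, a), (m, 21, v, 4, p, a), (x, 12, w, 28, b, u), (x, 12, w, 3, b, u), (x, 12, w, 34, b, u), (x, 12, w, 39, b, u)}
Apply σ_{F ≠ A ∧ A ≠ 24}; surviving tuples: {(m, 21, b, 13, p, a), (m, 21, b, 36, p, a), (m, 21, b, 4, p, a), (m, 21, v, 13, p, a), (m, 21, v, 36, p, a), (m, 21, v, 4, p, a), (x, 12, w, 28, b, u), (x, 12, w, 3, b, u), (x, 12, w, 34, b, u), (x, 12, w, 39, b, u)}
Projecting to C, A, B: {(b, 28, w), (b, 3, w), (b, 34, w), (b, 39, w), (p, 13, b), (p, 13, v), (p, 36, b), (p, 36, v), (p, 4, b), (p, 4, v)}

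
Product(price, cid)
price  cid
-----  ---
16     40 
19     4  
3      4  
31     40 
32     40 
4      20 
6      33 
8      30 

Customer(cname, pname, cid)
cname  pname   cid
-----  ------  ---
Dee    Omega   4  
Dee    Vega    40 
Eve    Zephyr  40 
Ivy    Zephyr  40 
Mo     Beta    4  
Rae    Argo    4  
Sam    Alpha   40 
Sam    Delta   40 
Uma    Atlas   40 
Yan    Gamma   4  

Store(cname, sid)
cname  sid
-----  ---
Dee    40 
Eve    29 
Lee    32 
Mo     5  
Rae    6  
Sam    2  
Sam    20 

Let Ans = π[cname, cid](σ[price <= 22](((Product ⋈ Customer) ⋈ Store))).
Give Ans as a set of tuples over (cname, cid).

Joining Product and Customer on cid yields {(16, 40, Dee, Vega), (16, 40, Eve, Zephyr), (16, 40, Ivy, Zephyr), (16, 40, Sam, Alpha), (16, 40, Sam, Delta), (16, 40, Uma, Atlas), (19, 4, Dee, Omega), (19, 4, Mo, Beta), (19, 4, Rae, Argo), (19, 4, Yan, Gamma), (3, 4, Dee, Omega), (3, 4, Mo, Beta), (3, 4, Rae, Argo), (3, 4, Yan, Gamma), (31, 40, Dee, Vega), (31, 40, Eve, Zephyr), (31, 40, Ivy, Zephyr), (31, 40, Sam, Alpha), (31, 40, Sam, Delta), (31, 40, Uma, Atlas), (32, 40, Dee, Vega), (32, 40, Eve, Zephyr), (32, 40, Ivy, Zephyr), (32, 40, Sam, Alpha), (32, 40, Sam, Delta), (32, 40, Uma, Atlas)}.
Joining (Product ⋈ Customer) and Store on cname yields {(16, 40, Dee, Vega, 40), (16, 40, Eve, Zephyr, 29), (16, 40, Sam, Alpha, 2), (16, 40, Sam, Alpha, 20), (16, 40, Sam, Delta, 2), (16, 40, Sam, Delta, 20), (19, 4, Dee, Omega, 40), (19, 4, Mo, Beta, 5), (19, 4, Rae, Argo, 6), (3, 4, Dee, Omega, 40), (3, 4, Mo, Beta, 5), (3, 4, Rae, Argo, 6), (31, 40, Dee, Vega, 40), (31, 40, Eve, Zephyr, 29), (31, 40, Sam, Alpha, 2), (31, 40, Sam, Alpha, 20), (31, 40, Sam, Delta, 2), (31, 40, Sam, Delta, 20), (32, 40, Dee, Vega, 40), (32, 40, Eve, Zephyr, 29), (32, 40, Sam, Alpha, 2), (32, 40, Sam, Alpha, 20), (32, 40, Sam, Delta, 2), (32, 40, Sam, Delta, 20)}.
Filtering on price <= 22 leaves {(16, 40, Dee, Vega, 40), (16, 40, Eve, Zephyr, 29), (16, 40, Sam, Alpha, 2), (16, 40, Sam, Alpha, 20), (16, 40, Sam, Delta, 2), (16, 40, Sam, Delta, 20), (19, 4, Dee, Omega, 40), (19, 4, Mo, Beta, 5), (19, 4, Rae, Argo, 6), (3, 4, Dee, Omega, 40), (3, 4, Mo, Beta, 5), (3, 4, Rae, Argo, 6)}.
Keep only column(s) cname, cid (6 duplicate(s) eliminated): {(Dee, 4), (Dee, 40), (Eve, 40), (Mo, 4), (Rae, 4), (Sam, 40)}

{(Dee, 4), (Dee, 40), (Eve, 40), (Mo, 4), (Rae, 4), (Sam, 40)}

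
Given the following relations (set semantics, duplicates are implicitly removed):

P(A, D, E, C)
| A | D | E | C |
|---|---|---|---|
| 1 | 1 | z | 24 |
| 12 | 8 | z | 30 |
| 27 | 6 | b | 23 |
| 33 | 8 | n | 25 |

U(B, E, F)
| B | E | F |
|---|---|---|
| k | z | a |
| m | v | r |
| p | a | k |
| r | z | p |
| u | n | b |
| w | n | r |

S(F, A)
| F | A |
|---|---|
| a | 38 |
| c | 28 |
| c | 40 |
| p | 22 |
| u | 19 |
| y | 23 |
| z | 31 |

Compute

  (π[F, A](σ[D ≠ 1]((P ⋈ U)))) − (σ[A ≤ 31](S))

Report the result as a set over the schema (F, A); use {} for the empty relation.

{(a, 12), (b, 33), (p, 12), (r, 33)}

Joining P and U on E yields {(1, 1, z, 24, k, a), (1, 1, z, 24, r, p), (12, 8, z, 30, k, a), (12, 8, z, 30, r, p), (33, 8, n, 25, u, b), (33, 8, n, 25, w, r)}.
Filtering on D ≠ 1 leaves {(12, 8, z, 30, k, a), (12, 8, z, 30, r, p), (33, 8, n, 25, u, b), (33, 8, n, 25, w, r)}.
Keep only column(s) F, A: {(a, 12), (b, 33), (p, 12), (r, 33)}
Filtering on A ≤ 31 leaves {(c, 28), (p, 22), (u, 19), (y, 23), (z, 31)}.
Taking the difference: {(a, 12), (b, 33), (p, 12), (r, 33)}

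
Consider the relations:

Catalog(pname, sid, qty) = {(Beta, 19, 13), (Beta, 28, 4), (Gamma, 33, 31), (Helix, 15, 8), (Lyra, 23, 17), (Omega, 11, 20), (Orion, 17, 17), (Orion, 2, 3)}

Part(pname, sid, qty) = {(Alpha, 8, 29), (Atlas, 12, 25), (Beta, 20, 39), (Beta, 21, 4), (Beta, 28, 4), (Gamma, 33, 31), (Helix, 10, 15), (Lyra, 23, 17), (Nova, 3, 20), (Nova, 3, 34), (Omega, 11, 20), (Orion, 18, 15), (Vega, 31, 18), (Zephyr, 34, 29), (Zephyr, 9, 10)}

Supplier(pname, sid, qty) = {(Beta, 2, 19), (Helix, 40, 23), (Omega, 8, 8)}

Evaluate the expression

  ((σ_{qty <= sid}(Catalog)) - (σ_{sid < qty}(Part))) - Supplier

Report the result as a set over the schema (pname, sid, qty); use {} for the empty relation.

{(Beta, 19, 13), (Beta, 28, 4), (Gamma, 33, 31), (Helix, 15, 8), (Lyra, 23, 17), (Orion, 17, 17)}

Selection qty <= sid: {(Beta, 19, 13), (Beta, 28, 4), (Gamma, 33, 31), (Helix, 15, 8), (Lyra, 23, 17), (Orion, 17, 17)}
Selection sid < qty: {(Alpha, 8, 29), (Atlas, 12, 25), (Beta, 20, 39), (Helix, 10, 15), (Nova, 3, 20), (Nova, 3, 34), (Omega, 11, 20), (Zephyr, 9, 10)}
Difference: {(Beta, 19, 13), (Beta, 28, 4), (Gamma, 33, 31), (Helix, 15, 8), (Lyra, 23, 17), (Orion, 17, 17)} with {(Alpha, 8, 29), (Atlas, 12, 25), (Beta, 20, 39), (Helix, 10, 15), (Nova, 3, 20), (Nova, 3, 34), (Omega, 11, 20), (Zephyr, 9, 10)} → {(Beta, 19, 13), (Beta, 28, 4), (Gamma, 33, 31), (Helix, 15, 8), (Lyra, 23, 17), (Orion, 17, 17)}
Difference: {(Beta, 19, 13), (Beta, 28, 4), (Gamma, 33, 31), (Helix, 15, 8), (Lyra, 23, 17), (Orion, 17, 17)} with {(Beta, 2, 19), (Helix, 40, 23), (Omega, 8, 8)} → {(Beta, 19, 13), (Beta, 28, 4), (Gamma, 33, 31), (Helix, 15, 8), (Lyra, 23, 17), (Orion, 17, 17)}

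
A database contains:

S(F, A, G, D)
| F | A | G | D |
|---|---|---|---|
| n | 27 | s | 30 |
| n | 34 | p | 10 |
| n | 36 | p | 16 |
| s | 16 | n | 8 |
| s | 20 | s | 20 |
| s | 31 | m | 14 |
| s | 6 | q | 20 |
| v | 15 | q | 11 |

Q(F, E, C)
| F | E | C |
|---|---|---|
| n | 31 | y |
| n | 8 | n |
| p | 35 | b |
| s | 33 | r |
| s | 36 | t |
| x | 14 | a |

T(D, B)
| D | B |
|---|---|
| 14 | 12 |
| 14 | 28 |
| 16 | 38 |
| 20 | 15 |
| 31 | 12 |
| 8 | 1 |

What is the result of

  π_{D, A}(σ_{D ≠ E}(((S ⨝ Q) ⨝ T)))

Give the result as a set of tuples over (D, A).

{(14, 31), (16, 36), (20, 20), (20, 6), (8, 16)}

S ⋈ Q (natural join on F): {(n, 27, s, 30, 31, y), (n, 27, s, 30, 8, n), (n, 34, p, 10, 31, y), (n, 34, p, 10, 8, n), (n, 36, p, 16, 31, y), (n, 36, p, 16, 8, n), (s, 16, n, 8, 33, r), (s, 16, n, 8, 36, t), (s, 20, s, 20, 33, r), (s, 20, s, 20, 36, t), (s, 31, m, 14, 33, r), (s, 31, m, 14, 36, t), (s, 6, q, 20, 33, r), (s, 6, q, 20, 36, t)}
(S ⨝ Q) ⋈ T (natural join on D): {(n, 36, p, 16, 31, y, 38), (n, 36, p, 16, 8, n, 38), (s, 16, n, 8, 33, r, 1), (s, 16, n, 8, 36, t, 1), (s, 20, s, 20, 33, r, 15), (s, 20, s, 20, 36, t, 15), (s, 31, m, 14, 33, r, 12), (s, 31, m, 14, 33, r, 28), (s, 31, m, 14, 36, t, 12), (s, 31, m, 14, 36, t, 28), (s, 6, q, 20, 33, r, 15), (s, 6, q, 20, 36, t, 15)}
Filtering on D ≠ E leaves {(n, 36, p, 16, 31, y, 38), (n, 36, p, 16, 8, n, 38), (s, 16, n, 8, 33, r, 1), (s, 16, n, 8, 36, t, 1), (s, 20, s, 20, 33, r, 15), (s, 20, s, 20, 36, t, 15), (s, 31, m, 14, 33, r, 12), (s, 31, m, 14, 33, r, 28), (s, 31, m, 14, 36, t, 12), (s, 31, m, 14, 36, t, 28), (s, 6, q, 20, 33, r, 15), (s, 6, q, 20, 36, t, 15)}.
Projecting to D, A (7 duplicate(s) eliminated): {(14, 31), (16, 36), (20, 20), (20, 6), (8, 16)}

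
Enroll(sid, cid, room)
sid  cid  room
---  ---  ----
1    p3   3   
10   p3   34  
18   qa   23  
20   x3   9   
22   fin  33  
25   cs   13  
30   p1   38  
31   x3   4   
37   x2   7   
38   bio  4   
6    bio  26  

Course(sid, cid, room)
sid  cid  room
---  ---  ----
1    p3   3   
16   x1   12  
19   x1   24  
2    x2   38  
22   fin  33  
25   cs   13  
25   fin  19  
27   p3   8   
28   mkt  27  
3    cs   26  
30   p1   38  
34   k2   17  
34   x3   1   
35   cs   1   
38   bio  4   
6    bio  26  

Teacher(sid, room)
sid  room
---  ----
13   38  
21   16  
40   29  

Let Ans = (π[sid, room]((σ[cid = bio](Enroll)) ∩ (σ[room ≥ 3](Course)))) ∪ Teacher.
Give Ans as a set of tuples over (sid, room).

Filtering on cid = bio leaves {(38, bio, 4), (6, bio, 26)}.
Filtering on room ≥ 3 leaves {(1, p3, 3), (16, x1, 12), (19, x1, 24), (2, x2, 38), (22, fin, 33), (25, cs, 13), (25, fin, 19), (27, p3, 8), (28, mkt, 27), (3, cs, 26), (30, p1, 38), (34, k2, 17), (38, bio, 4), (6, bio, 26)}.
Set intersection of the two operands is {(38, bio, 4), (6, bio, 26)}.
π_{sid, room} gives {(38, 4), (6, 26)}.
Set union of the two operands is {(13, 38), (21, 16), (38, 4), (40, 29), (6, 26)}.

{(13, 38), (21, 16), (38, 4), (40, 29), (6, 26)}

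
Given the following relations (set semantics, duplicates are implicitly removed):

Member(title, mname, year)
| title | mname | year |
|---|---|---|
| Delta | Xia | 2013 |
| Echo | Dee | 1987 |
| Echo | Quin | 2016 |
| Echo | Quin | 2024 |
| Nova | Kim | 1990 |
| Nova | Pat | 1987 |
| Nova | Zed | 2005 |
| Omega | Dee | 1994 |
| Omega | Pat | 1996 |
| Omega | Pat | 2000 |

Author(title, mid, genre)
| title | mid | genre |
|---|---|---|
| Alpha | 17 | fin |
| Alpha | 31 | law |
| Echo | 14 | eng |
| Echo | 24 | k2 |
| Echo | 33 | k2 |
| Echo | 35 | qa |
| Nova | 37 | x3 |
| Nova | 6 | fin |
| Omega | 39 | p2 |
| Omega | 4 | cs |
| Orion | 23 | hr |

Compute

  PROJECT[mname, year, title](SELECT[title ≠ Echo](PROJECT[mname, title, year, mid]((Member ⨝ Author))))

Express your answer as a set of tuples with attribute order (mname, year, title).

{(Dee, 1994, Omega), (Kim, 1990, Nova), (Pat, 1987, Nova), (Pat, 1996, Omega), (Pat, 2000, Omega), (Zed, 2005, Nova)}

Joining Member and Author on title yields {(Echo, Dee, 1987, 14, eng), (Echo, Dee, 1987, 24, k2), (Echo, Dee, 1987, 33, k2), (Echo, Dee, 1987, 35, qa), (Echo, Quin, 2016, 14, eng), (Echo, Quin, 2016, 24, k2), (Echo, Quin, 2016, 33, k2), (Echo, Quin, 2016, 35, qa), (Echo, Quin, 2024, 14, eng), (Echo, Quin, 2024, 24, k2), (Echo, Quin, 2024, 33, k2), (Echo, Quin, 2024, 35, qa), (Nova, Kim, 1990, 37, x3), (Nova, Kim, 1990, 6, fin), (Nova, Pat, 1987, 37, x3), (Nova, Pat, 1987, 6, fin), (Nova, Zed, 2005, 37, x3), (Nova, Zed, 2005, 6, fin), (Omega, Dee, 1994, 39, p2), (Omega, Dee, 1994, 4, cs), (Omega, Pat, 1996, 39, p2), (Omega, Pat, 1996, 4, cs), (Omega, Pat, 2000, 39, p2), (Omega, Pat, 2000, 4, cs)}.
Projecting to mname, title, year, mid: {(Dee, Echo, 1987, 14), (Dee, Echo, 1987, 24), (Dee, Echo, 1987, 33), (Dee, Echo, 1987, 35), (Dee, Omega, 1994, 39), (Dee, Omega, 1994, 4), (Kim, Nova, 1990, 37), (Kim, Nova, 1990, 6), (Pat, Nova, 1987, 37), (Pat, Nova, 1987, 6), (Pat, Omega, 1996, 39), (Pat, Omega, 1996, 4), (Pat, Omega, 2000, 39), (Pat, Omega, 2000, 4), (Quin, Echo, 2016, 14), (Quin, Echo, 2016, 24), (Quin, Echo, 2016, 33), (Quin, Echo, 2016, 35), (Quin, Echo, 2024, 14), (Quin, Echo, 2024, 24), (Quin, Echo, 2024, 33), (Quin, Echo, 2024, 35), (Zed, Nova, 2005, 37), (Zed, Nova, 2005, 6)}
Filtering on title ≠ Echo leaves {(Dee, Omega, 1994, 39), (Dee, Omega, 1994, 4), (Kim, Nova, 1990, 37), (Kim, Nova, 1990, 6), (Pat, Nova, 1987, 37), (Pat, Nova, 1987, 6), (Pat, Omega, 1996, 39), (Pat, Omega, 1996, 4), (Pat, Omega, 2000, 39), (Pat, Omega, 2000, 4), (Zed, Nova, 2005, 37), (Zed, Nova, 2005, 6)}.
Projecting to mname, year, title (6 duplicate(s) eliminated): {(Dee, 1994, Omega), (Kim, 1990, Nova), (Pat, 1987, Nova), (Pat, 1996, Omega), (Pat, 2000, Omega), (Zed, 2005, Nova)}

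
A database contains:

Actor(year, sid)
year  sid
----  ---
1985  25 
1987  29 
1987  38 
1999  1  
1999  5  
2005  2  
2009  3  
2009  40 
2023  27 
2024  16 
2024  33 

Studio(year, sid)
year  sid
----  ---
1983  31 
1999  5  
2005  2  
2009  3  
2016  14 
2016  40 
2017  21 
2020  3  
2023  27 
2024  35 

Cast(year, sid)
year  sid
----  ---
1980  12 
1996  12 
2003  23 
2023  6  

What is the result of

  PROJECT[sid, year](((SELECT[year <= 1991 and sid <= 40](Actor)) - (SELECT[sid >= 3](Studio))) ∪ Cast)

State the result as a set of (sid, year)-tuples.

{(12, 1980), (12, 1996), (23, 2003), (25, 1985), (29, 1987), (38, 1987), (6, 2023)}

σ[year <= 1991 and sid <= 40]: keep tuples satisfying year <= 1991 and sid <= 40 → {(1985, 25), (1987, 29), (1987, 38)}
σ[sid >= 3]: keep tuples satisfying sid >= 3 → {(1983, 31), (1999, 5), (2009, 3), (2016, 14), (2016, 40), (2017, 21), (2020, 3), (2023, 27), (2024, 35)}
Difference: {(1985, 25), (1987, 29), (1987, 38)} with {(1983, 31), (1999, 5), (2009, 3), (2016, 14), (2016, 40), (2017, 21), (2020, 3), (2023, 27), (2024, 35)} → {(1985, 25), (1987, 29), (1987, 38)}
Union: {(1985, 25), (1987, 29), (1987, 38)} with {(1980, 12), (1996, 12), (2003, 23), (2023, 6)} → {(1980, 12), (1985, 25), (1987, 29), (1987, 38), (1996, 12), (2003, 23), (2023, 6)}
Projecting to sid, year: {(12, 1980), (12, 1996), (23, 2003), (25, 1985), (29, 1987), (38, 1987), (6, 2023)}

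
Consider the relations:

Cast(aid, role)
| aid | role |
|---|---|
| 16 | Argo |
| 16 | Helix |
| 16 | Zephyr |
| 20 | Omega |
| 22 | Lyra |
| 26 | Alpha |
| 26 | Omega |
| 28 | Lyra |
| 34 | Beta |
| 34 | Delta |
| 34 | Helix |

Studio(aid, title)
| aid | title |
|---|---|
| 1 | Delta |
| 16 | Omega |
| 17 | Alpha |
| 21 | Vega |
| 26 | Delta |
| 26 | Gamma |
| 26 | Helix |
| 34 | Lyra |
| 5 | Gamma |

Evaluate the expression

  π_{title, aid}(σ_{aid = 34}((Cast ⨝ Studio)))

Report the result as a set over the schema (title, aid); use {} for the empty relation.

{(Lyra, 34)}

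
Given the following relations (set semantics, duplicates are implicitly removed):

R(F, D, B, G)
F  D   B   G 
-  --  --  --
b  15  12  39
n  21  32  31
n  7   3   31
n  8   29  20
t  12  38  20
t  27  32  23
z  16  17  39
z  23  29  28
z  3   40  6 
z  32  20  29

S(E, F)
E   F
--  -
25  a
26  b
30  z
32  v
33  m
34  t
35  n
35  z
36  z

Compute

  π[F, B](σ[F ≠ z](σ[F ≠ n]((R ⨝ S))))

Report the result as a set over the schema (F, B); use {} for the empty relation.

{(b, 12), (t, 32), (t, 38)}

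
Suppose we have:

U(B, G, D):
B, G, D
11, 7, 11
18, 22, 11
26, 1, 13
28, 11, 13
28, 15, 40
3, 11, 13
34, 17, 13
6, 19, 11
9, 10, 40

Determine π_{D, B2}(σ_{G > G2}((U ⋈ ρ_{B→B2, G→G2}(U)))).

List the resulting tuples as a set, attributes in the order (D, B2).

{(11, 11), (11, 6), (13, 26), (13, 28), (13, 3), (40, 9)}

ρ[B→B2, G→G2]: schema becomes (B2, G2, D); tuples unchanged.
Natural join on D: {(11, 7, 11, 11, 7), (11, 7, 11, 18, 22), (11, 7, 11, 6, 19), (18, 22, 11, 11, 7), (18, 22, 11, 18, 22), (18, 22, 11, 6, 19), (26, 1, 13, 26, 1), (26, 1, 13, 28, 11), (26, 1, 13, 3, 11), (26, 1, 13, 34, 17), (28, 11, 13, 26, 1), (28, 11, 13, 28, 11), (28, 11, 13, 3, 11), (28, 11, 13, 34, 17), (28, 15, 40, 28, 15), (28, 15, 40, 9, 10), (3, 11, 13, 26, 1), (3, 11, 13, 28, 11), (3, 11, 13, 3, 11), (3, 11, 13, 34, 17), (34, 17, 13, 26, 1), (34, 17, 13, 28, 11), (34, 17, 13, 3, 11), (34, 17, 13, 34, 17), (6, 19, 11, 11, 7), (6, 19, 11, 18, 22), (6, 19, 11, 6, 19), (9, 10, 40, 28, 15), (9, 10, 40, 9, 10)}
Selection G > G2: {(18, 22, 11, 11, 7), (18, 22, 11, 6, 19), (28, 11, 13, 26, 1), (28, 15, 40, 9, 10), (3, 11, 13, 26, 1), (34, 17, 13, 26, 1), (34, 17, 13, 28, 11), (34, 17, 13, 3, 11), (6, 19, 11, 11, 7)}
Projecting to D, B2 (3 duplicate(s) eliminated): {(11, 11), (11, 6), (13, 26), (13, 28), (13, 3), (40, 9)}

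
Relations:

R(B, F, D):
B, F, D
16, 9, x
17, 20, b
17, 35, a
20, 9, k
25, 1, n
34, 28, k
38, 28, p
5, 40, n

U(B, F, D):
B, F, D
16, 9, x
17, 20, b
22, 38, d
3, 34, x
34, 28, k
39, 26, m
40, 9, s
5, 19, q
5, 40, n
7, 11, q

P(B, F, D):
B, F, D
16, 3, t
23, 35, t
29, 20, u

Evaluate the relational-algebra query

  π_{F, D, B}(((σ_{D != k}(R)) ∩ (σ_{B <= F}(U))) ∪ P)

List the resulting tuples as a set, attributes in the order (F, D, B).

{(20, b, 17), (20, u, 29), (3, t, 16), (35, t, 23), (40, n, 5)}

σ[D != k]: keep tuples satisfying D != k → {(16, 9, x), (17, 20, b), (17, 35, a), (25, 1, n), (38, 28, p), (5, 40, n)}
σ[B <= F]: keep tuples satisfying B <= F → {(17, 20, b), (22, 38, d), (3, 34, x), (5, 19, q), (5, 40, n), (7, 11, q)}
Set intersection of the two operands is {(17, 20, b), (5, 40, n)}.
Set union of the two operands is {(16, 3, t), (17, 20, b), (23, 35, t), (29, 20, u), (5, 40, n)}.
π[F, D, B]: project onto (F, D, B) → {(20, b, 17), (20, u, 29), (3, t, 16), (35, t, 23), (40, n, 5)}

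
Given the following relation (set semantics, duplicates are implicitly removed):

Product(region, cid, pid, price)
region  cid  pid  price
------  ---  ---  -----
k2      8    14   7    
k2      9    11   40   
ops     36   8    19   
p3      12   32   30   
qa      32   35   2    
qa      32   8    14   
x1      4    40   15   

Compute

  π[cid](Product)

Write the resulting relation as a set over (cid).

{12, 32, 36, 4, 8, 9}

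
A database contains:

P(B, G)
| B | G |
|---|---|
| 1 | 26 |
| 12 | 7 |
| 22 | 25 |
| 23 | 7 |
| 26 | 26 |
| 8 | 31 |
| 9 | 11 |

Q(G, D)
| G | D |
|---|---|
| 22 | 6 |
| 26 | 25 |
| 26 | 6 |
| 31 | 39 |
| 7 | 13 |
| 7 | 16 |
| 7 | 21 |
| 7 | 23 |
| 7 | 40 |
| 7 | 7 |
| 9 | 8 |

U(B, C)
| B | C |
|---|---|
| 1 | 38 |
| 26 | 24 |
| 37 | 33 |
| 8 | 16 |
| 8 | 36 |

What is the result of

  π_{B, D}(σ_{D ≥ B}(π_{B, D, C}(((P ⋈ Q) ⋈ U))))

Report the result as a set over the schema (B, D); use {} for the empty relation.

P ⋈ Q (natural join on G): {(1, 26, 25), (1, 26, 6), (12, 7, 13), (12, 7, 16), (12, 7, 21), (12, 7, 23), (12, 7, 40), (12, 7, 7), (23, 7, 13), (23, 7, 16), (23, 7, 21), (23, 7, 23), (23, 7, 40), (23, 7, 7), (26, 26, 25), (26, 26, 6), (8, 31, 39)}
(P ⋈ Q) ⋈ U (natural join on B): {(1, 26, 25, 38), (1, 26, 6, 38), (26, 26, 25, 24), (26, 26, 6, 24), (8, 31, 39, 16), (8, 31, 39, 36)}
Projecting to B, D, C: {(1, 25, 38), (1, 6, 38), (26, 25, 24), (26, 6, 24), (8, 39, 16), (8, 39, 36)}
σ[D ≥ B]: keep tuples satisfying D ≥ B → {(1, 25, 38), (1, 6, 38), (8, 39, 16), (8, 39, 36)}
Projecting to B, D (1 duplicate(s) eliminated): {(1, 25), (1, 6), (8, 39)}

{(1, 25), (1, 6), (8, 39)}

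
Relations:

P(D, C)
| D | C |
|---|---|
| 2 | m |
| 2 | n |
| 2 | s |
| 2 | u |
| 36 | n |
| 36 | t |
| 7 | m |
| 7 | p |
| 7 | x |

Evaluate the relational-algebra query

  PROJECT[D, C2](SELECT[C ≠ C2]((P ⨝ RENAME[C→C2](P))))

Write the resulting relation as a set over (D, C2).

ρ[C→C2]: schema becomes (D, C2); tuples unchanged.
P ⋈ RENAME[C→C2](P) (natural join on D): {(2, m, m), (2, m, n), (2, m, s), (2, m, u), (2, n, m), (2, n, n), (2, n, s), (2, n, u), (2, s, m), (2, s, n), (2, s, s), (2, s, u), (2, u, m), (2, u, n), (2, u, s), (2, u, u), (36, n, n), (36, n, t), (36, t, n), (36, t, t), (7, m, m), (7, m, p), (7, m, x), (7, p, m), (7, p, p), (7, p, x), (7, x, m), (7, x, p), (7, x, x)}
Selection C ≠ C2: {(2, m, n), (2, m, s), (2, m, u), (2, n, m), (2, n, s), (2, n, u), (2, s, m), (2, s, n), (2, s, u), (2, u, m), (2, u, n), (2, u, s), (36, n, t), (36, t, n), (7, m, p), (7, m, x), (7, p, m), (7, p, x), (7, x, m), (7, x, p)}
Projecting to D, C2 (11 duplicate(s) eliminated): {(2, m), (2, n), (2, s), (2, u), (36, n), (36, t), (7, m), (7, p), (7, x)}

{(2, m), (2, n), (2, s), (2, u), (36, n), (36, t), (7, m), (7, p), (7, x)}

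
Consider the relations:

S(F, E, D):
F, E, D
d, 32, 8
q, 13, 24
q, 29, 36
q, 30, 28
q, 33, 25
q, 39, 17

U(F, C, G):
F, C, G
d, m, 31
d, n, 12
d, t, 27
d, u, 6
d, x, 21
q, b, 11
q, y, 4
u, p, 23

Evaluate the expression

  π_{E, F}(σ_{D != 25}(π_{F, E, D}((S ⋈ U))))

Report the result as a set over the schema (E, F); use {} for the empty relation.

Natural join on F: {(d, 32, 8, m, 31), (d, 32, 8, n, 12), (d, 32, 8, t, 27), (d, 32, 8, u, 6), (d, 32, 8, x, 21), (q, 13, 24, b, 11), (q, 13, 24, y, 4), (q, 29, 36, b, 11), (q, 29, 36, y, 4), (q, 30, 28, b, 11), (q, 30, 28, y, 4), (q, 33, 25, b, 11), (q, 33, 25, y, 4), (q, 39, 17, b, 11), (q, 39, 17, y, 4)}
π_{F, E, D} gives {(d, 32, 8), (q, 13, 24), (q, 29, 36), (q, 30, 28), (q, 33, 25), (q, 39, 17)} (9 duplicate(s) eliminated).
Selection D != 25: {(d, 32, 8), (q, 13, 24), (q, 29, 36), (q, 30, 28), (q, 39, 17)}
π_{E, F} gives {(13, q), (29, q), (30, q), (32, d), (39, q)}.

{(13, q), (29, q), (30, q), (32, d), (39, q)}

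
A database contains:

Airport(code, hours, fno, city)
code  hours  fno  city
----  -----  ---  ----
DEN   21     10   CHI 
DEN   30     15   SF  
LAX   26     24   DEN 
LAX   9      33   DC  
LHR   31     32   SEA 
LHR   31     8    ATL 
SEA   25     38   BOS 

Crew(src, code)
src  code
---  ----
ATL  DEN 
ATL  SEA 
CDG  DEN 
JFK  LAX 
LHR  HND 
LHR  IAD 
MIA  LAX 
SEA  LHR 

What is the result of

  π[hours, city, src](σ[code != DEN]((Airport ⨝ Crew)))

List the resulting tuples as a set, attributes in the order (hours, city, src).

Airport ⋈ Crew (natural join on code): {(DEN, 21, 10, CHI, ATL), (DEN, 21, 10, CHI, CDG), (DEN, 30, 15, SF, ATL), (DEN, 30, 15, SF, CDG), (LAX, 26, 24, DEN, JFK), (LAX, 26, 24, DEN, MIA), (LAX, 9, 33, DC, JFK), (LAX, 9, 33, DC, MIA), (LHR, 31, 32, SEA, SEA), (LHR, 31, 8, ATL, SEA), (SEA, 25, 38, BOS, ATL)}
Selection code != DEN: {(LAX, 26, 24, DEN, JFK), (LAX, 26, 24, DEN, MIA), (LAX, 9, 33, DC, JFK), (LAX, 9, 33, DC, MIA), (LHR, 31, 32, SEA, SEA), (LHR, 31, 8, ATL, SEA), (SEA, 25, 38, BOS, ATL)}
π[hours, city, src]: project onto (hours, city, src) → {(25, BOS, ATL), (26, DEN, JFK), (26, DEN, MIA), (31, ATL, SEA), (31, SEA, SEA), (9, DC, JFK), (9, DC, MIA)}

{(25, BOS, ATL), (26, DEN, JFK), (26, DEN, MIA), (31, ATL, SEA), (31, SEA, SEA), (9, DC, JFK), (9, DC, MIA)}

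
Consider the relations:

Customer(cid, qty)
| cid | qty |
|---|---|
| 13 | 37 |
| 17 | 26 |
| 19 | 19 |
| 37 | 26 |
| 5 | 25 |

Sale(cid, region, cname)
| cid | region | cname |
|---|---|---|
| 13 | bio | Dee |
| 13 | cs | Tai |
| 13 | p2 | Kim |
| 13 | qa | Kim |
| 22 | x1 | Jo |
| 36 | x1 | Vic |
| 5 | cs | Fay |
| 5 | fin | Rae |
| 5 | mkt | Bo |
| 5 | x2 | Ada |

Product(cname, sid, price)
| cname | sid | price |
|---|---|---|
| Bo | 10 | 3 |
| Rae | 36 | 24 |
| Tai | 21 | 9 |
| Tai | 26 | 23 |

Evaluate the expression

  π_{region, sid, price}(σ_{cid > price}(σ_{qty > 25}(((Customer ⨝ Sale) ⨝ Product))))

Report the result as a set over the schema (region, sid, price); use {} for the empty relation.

{(cs, 21, 9)}

Customer ⋈ Sale (natural join on cid): {(13, 37, bio, Dee), (13, 37, cs, Tai), (13, 37, p2, Kim), (13, 37, qa, Kim), (5, 25, cs, Fay), (5, 25, fin, Rae), (5, 25, mkt, Bo), (5, 25, x2, Ada)}
(Customer ⨝ Sale) ⋈ Product (natural join on cname): {(13, 37, cs, Tai, 21, 9), (13, 37, cs, Tai, 26, 23), (5, 25, fin, Rae, 36, 24), (5, 25, mkt, Bo, 10, 3)}
σ[qty > 25]: keep tuples satisfying qty > 25 → {(13, 37, cs, Tai, 21, 9), (13, 37, cs, Tai, 26, 23)}
σ[cid > price]: keep tuples satisfying cid > price → {(13, 37, cs, Tai, 21, 9)}
π_{region, sid, price} gives {(cs, 21, 9)}.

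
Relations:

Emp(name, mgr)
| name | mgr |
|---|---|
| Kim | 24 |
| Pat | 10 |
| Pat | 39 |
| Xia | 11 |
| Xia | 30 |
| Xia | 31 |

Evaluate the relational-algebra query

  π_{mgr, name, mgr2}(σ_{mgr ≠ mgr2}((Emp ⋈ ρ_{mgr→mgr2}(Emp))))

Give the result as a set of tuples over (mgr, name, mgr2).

{(10, Pat, 39), (11, Xia, 30), (11, Xia, 31), (30, Xia, 11), (30, Xia, 31), (31, Xia, 11), (31, Xia, 30), (39, Pat, 10)}

ρ[mgr→mgr2]: schema becomes (name, mgr2); tuples unchanged.
Joining Emp and ρ_{mgr→mgr2}(Emp) on name yields {(Kim, 24, 24), (Pat, 10, 10), (Pat, 10, 39), (Pat, 39, 10), (Pat, 39, 39), (Xia, 11, 11), (Xia, 11, 30), (Xia, 11, 31), (Xia, 30, 11), (Xia, 30, 30), (Xia, 30, 31), (Xia, 31, 11), (Xia, 31, 30), (Xia, 31, 31)}.
Apply σ_{mgr ≠ mgr2}; surviving tuples: {(Pat, 10, 39), (Pat, 39, 10), (Xia, 11, 30), (Xia, 11, 31), (Xia, 30, 11), (Xia, 30, 31), (Xia, 31, 11), (Xia, 31, 30)}
π[mgr, name, mgr2]: project onto (mgr, name, mgr2) → {(10, Pat, 39), (11, Xia, 30), (11, Xia, 31), (30, Xia, 11), (30, Xia, 31), (31, Xia, 11), (31, Xia, 30), (39, Pat, 10)}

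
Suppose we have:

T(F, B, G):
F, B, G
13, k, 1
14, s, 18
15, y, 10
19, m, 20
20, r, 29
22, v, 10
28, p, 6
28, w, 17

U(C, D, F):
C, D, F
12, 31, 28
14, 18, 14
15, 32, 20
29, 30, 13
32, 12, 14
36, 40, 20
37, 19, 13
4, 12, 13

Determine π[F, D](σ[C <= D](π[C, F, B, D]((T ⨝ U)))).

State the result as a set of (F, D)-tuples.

{(13, 12), (13, 30), (14, 18), (20, 32), (20, 40), (28, 31)}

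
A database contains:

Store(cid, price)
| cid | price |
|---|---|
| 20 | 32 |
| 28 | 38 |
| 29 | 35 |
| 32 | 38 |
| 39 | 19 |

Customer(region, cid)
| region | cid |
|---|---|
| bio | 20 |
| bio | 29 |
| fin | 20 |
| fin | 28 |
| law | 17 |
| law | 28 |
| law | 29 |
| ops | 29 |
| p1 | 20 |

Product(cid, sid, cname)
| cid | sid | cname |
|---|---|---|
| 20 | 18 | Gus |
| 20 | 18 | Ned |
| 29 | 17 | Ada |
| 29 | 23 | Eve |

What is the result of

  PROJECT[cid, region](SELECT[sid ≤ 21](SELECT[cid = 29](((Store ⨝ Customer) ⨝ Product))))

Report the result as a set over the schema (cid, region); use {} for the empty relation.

{(29, bio), (29, law), (29, ops)}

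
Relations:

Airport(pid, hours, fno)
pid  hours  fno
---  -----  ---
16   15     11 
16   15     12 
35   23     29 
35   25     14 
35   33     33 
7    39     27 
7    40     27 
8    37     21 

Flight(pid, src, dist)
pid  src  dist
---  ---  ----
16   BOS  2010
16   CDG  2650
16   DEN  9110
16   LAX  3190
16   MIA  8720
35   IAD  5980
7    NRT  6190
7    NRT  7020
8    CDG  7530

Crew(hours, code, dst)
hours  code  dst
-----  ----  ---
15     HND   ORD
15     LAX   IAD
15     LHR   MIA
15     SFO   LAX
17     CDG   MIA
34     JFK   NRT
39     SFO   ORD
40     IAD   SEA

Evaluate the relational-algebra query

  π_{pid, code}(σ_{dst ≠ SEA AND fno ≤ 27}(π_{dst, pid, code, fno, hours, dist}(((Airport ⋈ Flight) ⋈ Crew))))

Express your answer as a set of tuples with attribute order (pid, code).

{(16, HND), (16, LAX), (16, LHR), (16, SFO), (7, SFO)}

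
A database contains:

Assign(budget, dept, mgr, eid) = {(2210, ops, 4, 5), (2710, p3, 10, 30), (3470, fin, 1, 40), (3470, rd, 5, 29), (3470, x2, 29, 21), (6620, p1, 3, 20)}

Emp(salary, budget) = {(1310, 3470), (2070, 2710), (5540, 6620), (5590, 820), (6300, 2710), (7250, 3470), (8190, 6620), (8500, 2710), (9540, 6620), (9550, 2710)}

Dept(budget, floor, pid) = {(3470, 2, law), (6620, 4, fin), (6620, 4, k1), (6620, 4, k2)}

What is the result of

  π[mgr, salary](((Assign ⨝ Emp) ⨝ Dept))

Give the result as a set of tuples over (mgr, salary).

{(1, 1310), (1, 7250), (29, 1310), (29, 7250), (3, 5540), (3, 8190), (3, 9540), (5, 1310), (5, 7250)}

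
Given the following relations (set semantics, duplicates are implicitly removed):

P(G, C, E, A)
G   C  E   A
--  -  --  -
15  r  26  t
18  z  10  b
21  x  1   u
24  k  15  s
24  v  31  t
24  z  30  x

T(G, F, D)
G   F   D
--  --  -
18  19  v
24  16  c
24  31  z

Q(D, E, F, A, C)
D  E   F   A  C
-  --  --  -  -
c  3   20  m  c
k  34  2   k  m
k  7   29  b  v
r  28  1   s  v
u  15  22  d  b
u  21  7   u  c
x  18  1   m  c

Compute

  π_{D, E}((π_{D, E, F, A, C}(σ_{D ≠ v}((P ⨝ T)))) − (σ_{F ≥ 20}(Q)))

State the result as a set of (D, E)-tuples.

Natural join on G: {(18, z, 10, b, 19, v), (24, k, 15, s, 16, c), (24, k, 15, s, 31, z), (24, v, 31, t, 16, c), (24, v, 31, t, 31, z), (24, z, 30, x, 16, c), (24, z, 30, x, 31, z)}
σ[D ≠ v]: keep tuples satisfying D ≠ v → {(24, k, 15, s, 16, c), (24, k, 15, s, 31, z), (24, v, 31, t, 16, c), (24, v, 31, t, 31, z), (24, z, 30, x, 16, c), (24, z, 30, x, 31, z)}
Keep only column(s) D, E, F, A, C: {(c, 15, 16, s, k), (c, 30, 16, x, z), (c, 31, 16, t, v), (z, 15, 31, s, k), (z, 30, 31, x, z), (z, 31, 31, t, v)}
σ[F ≥ 20]: keep tuples satisfying F ≥ 20 → {(c, 3, 20, m, c), (k, 7, 29, b, v), (u, 15, 22, d, b)}
Taking the difference: {(c, 15, 16, s, k), (c, 30, 16, x, z), (c, 31, 16, t, v), (z, 15, 31, s, k), (z, 30, 31, x, z), (z, 31, 31, t, v)}
Keep only column(s) D, E: {(c, 15), (c, 30), (c, 31), (z, 15), (z, 30), (z, 31)}

{(c, 15), (c, 30), (c, 31), (z, 15), (z, 30), (z, 31)}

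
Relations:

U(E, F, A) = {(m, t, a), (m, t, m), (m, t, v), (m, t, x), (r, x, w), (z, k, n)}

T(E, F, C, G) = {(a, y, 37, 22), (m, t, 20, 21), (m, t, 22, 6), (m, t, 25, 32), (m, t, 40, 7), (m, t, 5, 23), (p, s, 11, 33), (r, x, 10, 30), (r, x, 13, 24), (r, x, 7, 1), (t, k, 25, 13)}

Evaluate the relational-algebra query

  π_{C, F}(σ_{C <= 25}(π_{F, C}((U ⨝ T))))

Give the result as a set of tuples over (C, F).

{(10, x), (13, x), (20, t), (22, t), (25, t), (5, t), (7, x)}

Natural join on E, F: {(m, t, a, 20, 21), (m, t, a, 22, 6), (m, t, a, 25, 32), (m, t, a, 40, 7), (m, t, a, 5, 23), (m, t, m, 20, 21), (m, t, m, 22, 6), (m, t, m, 25, 32), (m, t, m, 40, 7), (m, t, m, 5, 23), (m, t, v, 20, 21), (m, t, v, 22, 6), (m, t, v, 25, 32), (m, t, v, 40, 7), (m, t, v, 5, 23), (m, t, x, 20, 21), (m, t, x, 22, 6), (m, t, x, 25, 32), (m, t, x, 40, 7), (m, t, x, 5, 23), (r, x, w, 10, 30), (r, x, w, 13, 24), (r, x, w, 7, 1)}
π_{F, C} gives {(t, 20), (t, 22), (t, 25), (t, 40), (t, 5), (x, 10), (x, 13), (x, 7)} (15 duplicate(s) eliminated).
Filtering on C <= 25 leaves {(t, 20), (t, 22), (t, 25), (t, 5), (x, 10), (x, 13), (x, 7)}.
π_{C, F} gives {(10, x), (13, x), (20, t), (22, t), (25, t), (5, t), (7, x)}.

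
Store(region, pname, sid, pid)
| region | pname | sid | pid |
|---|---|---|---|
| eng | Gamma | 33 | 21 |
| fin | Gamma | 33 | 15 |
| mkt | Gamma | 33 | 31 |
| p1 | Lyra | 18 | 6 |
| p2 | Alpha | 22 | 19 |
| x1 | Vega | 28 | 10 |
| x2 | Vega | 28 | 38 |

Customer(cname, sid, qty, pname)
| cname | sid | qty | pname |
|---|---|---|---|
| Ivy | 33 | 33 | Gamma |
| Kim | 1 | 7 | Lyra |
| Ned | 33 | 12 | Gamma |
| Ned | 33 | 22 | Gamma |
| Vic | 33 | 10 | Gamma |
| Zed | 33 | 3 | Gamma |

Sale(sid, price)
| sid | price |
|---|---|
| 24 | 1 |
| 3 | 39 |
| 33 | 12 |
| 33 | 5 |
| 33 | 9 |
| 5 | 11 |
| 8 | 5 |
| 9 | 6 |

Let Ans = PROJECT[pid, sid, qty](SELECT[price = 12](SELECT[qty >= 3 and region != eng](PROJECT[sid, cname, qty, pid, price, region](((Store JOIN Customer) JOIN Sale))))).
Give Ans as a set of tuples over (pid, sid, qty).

{(15, 33, 10), (15, 33, 12), (15, 33, 22), (15, 33, 3), (15, 33, 33), (31, 33, 10), (31, 33, 12), (31, 33, 22), (31, 33, 3), (31, 33, 33)}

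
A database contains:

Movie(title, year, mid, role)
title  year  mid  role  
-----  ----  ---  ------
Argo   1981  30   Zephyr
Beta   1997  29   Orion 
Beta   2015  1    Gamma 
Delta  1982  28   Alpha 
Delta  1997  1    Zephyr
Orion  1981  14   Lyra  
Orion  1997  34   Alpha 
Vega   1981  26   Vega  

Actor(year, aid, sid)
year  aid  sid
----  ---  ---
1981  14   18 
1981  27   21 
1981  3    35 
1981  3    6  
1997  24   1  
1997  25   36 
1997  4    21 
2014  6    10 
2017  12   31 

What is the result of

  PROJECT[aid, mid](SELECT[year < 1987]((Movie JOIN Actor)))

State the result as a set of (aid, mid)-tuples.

Joining Movie and Actor on year yields {(Argo, 1981, 30, Zephyr, 14, 18), (Argo, 1981, 30, Zephyr, 27, 21), (Argo, 1981, 30, Zephyr, 3, 35), (Argo, 1981, 30, Zephyr, 3, 6), (Beta, 1997, 29, Orion, 24, 1), (Beta, 1997, 29, Orion, 25, 36), (Beta, 1997, 29, Orion, 4, 21), (Delta, 1997, 1, Zephyr, 24, 1), (Delta, 1997, 1, Zephyr, 25, 36), (Delta, 1997, 1, Zephyr, 4, 21), (Orion, 1981, 14, Lyra, 14, 18), (Orion, 1981, 14, Lyra, 27, 21), (Orion, 1981, 14, Lyra, 3, 35), (Orion, 1981, 14, Lyra, 3, 6), (Orion, 1997, 34, Alpha, 24, 1), (Orion, 1997, 34, Alpha, 25, 36), (Orion, 1997, 34, Alpha, 4, 21), (Vega, 1981, 26, Vega, 14, 18), (Vega, 1981, 26, Vega, 27, 21), (Vega, 1981, 26, Vega, 3, 35), (Vega, 1981, 26, Vega, 3, 6)}.
σ[year < 1987]: keep tuples satisfying year < 1987 → {(Argo, 1981, 30, Zephyr, 14, 18), (Argo, 1981, 30, Zephyr, 27, 21), (Argo, 1981, 30, Zephyr, 3, 35), (Argo, 1981, 30, Zephyr, 3, 6), (Orion, 1981, 14, Lyra, 14, 18), (Orion, 1981, 14, Lyra, 27, 21), (Orion, 1981, 14, Lyra, 3, 35), (Orion, 1981, 14, Lyra, 3, 6), (Vega, 1981, 26, Vega, 14, 18), (Vega, 1981, 26, Vega, 27, 21), (Vega, 1981, 26, Vega, 3, 35), (Vega, 1981, 26, Vega, 3, 6)}
Keep only column(s) aid, mid (3 duplicate(s) eliminated): {(14, 14), (14, 26), (14, 30), (27, 14), (27, 26), (27, 30), (3, 14), (3, 26), (3, 30)}

{(14, 14), (14, 26), (14, 30), (27, 14), (27, 26), (27, 30), (3, 14), (3, 26), (3, 30)}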